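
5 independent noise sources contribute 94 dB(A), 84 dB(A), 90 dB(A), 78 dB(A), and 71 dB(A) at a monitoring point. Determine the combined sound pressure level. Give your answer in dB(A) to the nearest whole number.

For uncorrelated sources the intensities add, so convert each level to linear form, sum, and take 10·log₁₀ of the total.
Σ 10^(L/10) = 10^(94/10) + 10^(84/10) + 10^(90/10) + 10^(78/10) + 10^(71/10) = 3.839e+09.
L_total = 10·log₁₀(3.839e+09) = 95.84 dB(A).

96 dB(A)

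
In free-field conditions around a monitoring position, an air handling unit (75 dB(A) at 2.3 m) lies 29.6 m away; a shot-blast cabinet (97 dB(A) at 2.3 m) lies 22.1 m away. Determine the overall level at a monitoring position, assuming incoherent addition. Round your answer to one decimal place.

Apply inverse-square spreading to bring every level to the receiver, then sum 10^(L/10).
air handling unit: 75 − 20·log₁₀(29.6/2.3) = 75 − 22.19 = 52.81 dB(A).
shot-blast cabinet: 97 − 20·log₁₀(22.1/2.3) = 97 − 19.65 = 77.35 dB(A).
Σ 10^(L/10) = 5.447e+07 → L_total = 10·log₁₀(5.447e+07) = 77.36 dB(A).

77.4 dB(A)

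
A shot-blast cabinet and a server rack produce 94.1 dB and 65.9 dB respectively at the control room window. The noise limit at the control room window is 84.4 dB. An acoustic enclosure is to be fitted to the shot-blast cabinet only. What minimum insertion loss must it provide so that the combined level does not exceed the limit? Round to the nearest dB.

Fixed contribution from the other source: Σ 10^(L/10) = 10^(65.9/10) = 3.890e+06 (65.90 dB).
The limit corresponds to 10^(84.4/10) = 2.754e+08; subtracting the fixed part leaves 2.715e+08 for the shot-blast cabinet, i.e. 84.34 dB.
So the shot-blast cabinet must be reduced from 94.1 to 84.34 dB: IL = 9.76 dB.

10 dB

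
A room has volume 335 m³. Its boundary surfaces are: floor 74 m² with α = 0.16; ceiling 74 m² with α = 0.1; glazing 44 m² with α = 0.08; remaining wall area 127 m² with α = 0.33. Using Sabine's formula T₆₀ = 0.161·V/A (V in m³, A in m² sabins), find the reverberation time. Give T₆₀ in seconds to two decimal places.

Total absorption A = 74·0.16 + 74·0.1 + 44·0.08 + 127·0.33 = 64.67 m² sabins.
T₆₀ = 0.161 × 335 / 64.67 = 0.834 s.

0.83 s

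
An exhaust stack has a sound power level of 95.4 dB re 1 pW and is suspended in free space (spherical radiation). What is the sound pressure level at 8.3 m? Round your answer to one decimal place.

66.0 dB

Free-field spherical radiation: L_p = L_w − 10·log₁₀(4π·r²), r = 8.3 m.
4π·r² = 865.7 m², 10·log₁₀ of that is 29.374 dB.
L_p = 95.4 − 29.374 = 66.03 dB.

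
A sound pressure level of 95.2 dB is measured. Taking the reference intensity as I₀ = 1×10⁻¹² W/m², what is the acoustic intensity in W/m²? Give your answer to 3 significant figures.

0.00331 W/m²

I = I₀·10^(L/10) = 10⁻¹² × 10^(95.2/10) = 10^(-2.480).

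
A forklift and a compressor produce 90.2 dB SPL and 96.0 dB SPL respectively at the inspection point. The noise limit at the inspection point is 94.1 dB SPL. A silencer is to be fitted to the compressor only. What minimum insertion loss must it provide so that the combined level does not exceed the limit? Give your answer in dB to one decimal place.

4.2 dB

The untreated sources together contribute 10^(90.2/10) = 1.047e+09, i.e. 90.20 dB SPL.
To meet 94.1 dB SPL overall, the treated compressor may contribute at most 10^(94.1/10) − 1.047e+09 = 1.523e+09, i.e. 91.83 dB SPL.
Required insertion loss = 96.0 − 91.83 = 4.17 dB.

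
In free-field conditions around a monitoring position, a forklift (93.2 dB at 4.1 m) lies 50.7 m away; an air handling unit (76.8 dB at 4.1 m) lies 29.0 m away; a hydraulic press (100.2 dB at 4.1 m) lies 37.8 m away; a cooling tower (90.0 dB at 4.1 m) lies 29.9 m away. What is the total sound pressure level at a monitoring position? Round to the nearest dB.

Propagate each source to the receiver with L = L_ref − 20·log₁₀(r/r_ref), then add intensities.
forklift: 93.2 − 20·log₁₀(50.7/4.1) = 93.2 − 21.84 = 71.36 dB.
air handling unit: 76.8 − 20·log₁₀(29.0/4.1) = 76.8 − 16.99 = 59.81 dB.
hydraulic press: 100.2 − 20·log₁₀(37.8/4.1) = 100.2 − 19.29 = 80.91 dB.
cooling tower: 90.0 − 20·log₁₀(29.9/4.1) = 90.0 − 17.26 = 72.74 dB.
Σ 10^(L/10) = 1.566e+08 → L_total = 10·log₁₀(1.566e+08) = 81.95 dB.

82 dB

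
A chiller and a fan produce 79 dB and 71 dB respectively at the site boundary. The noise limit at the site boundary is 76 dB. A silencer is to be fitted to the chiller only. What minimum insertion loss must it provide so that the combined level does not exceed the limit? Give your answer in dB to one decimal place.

4.7 dB

Fixed contribution from the other source: Σ 10^(L/10) = 10^(71/10) = 1.259e+07 (71.00 dB).
To meet 76 dB overall, the treated chiller may contribute at most 10^(76/10) − 1.259e+07 = 2.722e+07, i.e. 74.35 dB.
So the chiller must be reduced from 79 to 74.35 dB: IL = 4.65 dB.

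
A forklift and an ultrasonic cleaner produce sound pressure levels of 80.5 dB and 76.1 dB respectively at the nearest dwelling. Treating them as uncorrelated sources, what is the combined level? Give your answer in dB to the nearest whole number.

82 dB

For uncorrelated sources the intensities add, so convert each level to linear form, sum, and take 10·log₁₀ of the total.
Σ 10^(L/10) = 10^(80.5/10) + 10^(76.1/10) = 1.529e+08.
L_total = 10·log₁₀(1.529e+08) = 81.85 dB.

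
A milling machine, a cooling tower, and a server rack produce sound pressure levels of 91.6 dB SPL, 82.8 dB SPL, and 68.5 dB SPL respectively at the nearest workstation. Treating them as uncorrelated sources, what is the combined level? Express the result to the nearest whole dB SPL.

Incoherent sources combine by intensity addition: L_total = 10·log₁₀(Σ 10^(L_i/10)).
Σ 10^(L/10) = 10^(91.6/10) + 10^(82.8/10) + 10^(68.5/10) = 1.643e+09.
L_total = 10·log₁₀(1.643e+09) = 92.16 dB SPL.

92 dB SPL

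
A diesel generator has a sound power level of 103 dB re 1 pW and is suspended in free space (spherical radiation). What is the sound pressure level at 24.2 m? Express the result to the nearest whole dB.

The power spreads over a sphere of area 4π·r², so L_p = L_w − 10·log₁₀(4π·r²).
4π·r² = 7359 m², 10·log₁₀ of that is 38.668 dB.
L_p = 103 − 38.668 = 64.33 dB.

64 dB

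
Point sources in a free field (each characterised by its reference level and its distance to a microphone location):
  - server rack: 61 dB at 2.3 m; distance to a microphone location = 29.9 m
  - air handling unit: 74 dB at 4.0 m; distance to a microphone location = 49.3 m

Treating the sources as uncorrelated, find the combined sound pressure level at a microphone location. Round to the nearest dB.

52 dB

First find each source's level at the receiver (point-source: −20·log₁₀(r/r_ref)), then combine on an intensity basis.
server rack: 61 − 20·log₁₀(29.9/2.3) = 61 − 22.28 = 38.72 dB.
air handling unit: 74 − 20·log₁₀(49.3/4.0) = 74 − 21.82 = 52.18 dB.
Σ 10^(L/10) = 1.728e+05 → L_total = 10·log₁₀(1.728e+05) = 52.38 dB.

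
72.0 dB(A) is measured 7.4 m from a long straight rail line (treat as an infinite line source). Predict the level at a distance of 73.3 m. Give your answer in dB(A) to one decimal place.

For a line source, L₂ = L₁ − 10·log₁₀(r₂/r₁).
L₂ = 72.0 − 10·log₁₀(73.3/7.4) = 72.0 − 9.959 = 62.04 dB(A).

62.0 dB(A)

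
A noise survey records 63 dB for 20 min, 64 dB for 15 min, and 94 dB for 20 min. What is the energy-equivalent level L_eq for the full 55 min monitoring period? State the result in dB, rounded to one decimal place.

89.6 dB

The energy average is taken in the linear domain: L_eq = 10·log₁₀[(Σ tᵢ·10^(Lᵢ/10))/T], T = 55 min.
Σ tᵢ·10^(Lᵢ/10) = 20·10^(63/10) + 15·10^(64/10) + 20·10^(94/10) = 5.032e+10.
L_eq = 10·log₁₀(5.032e+10/55) = 89.61 dB.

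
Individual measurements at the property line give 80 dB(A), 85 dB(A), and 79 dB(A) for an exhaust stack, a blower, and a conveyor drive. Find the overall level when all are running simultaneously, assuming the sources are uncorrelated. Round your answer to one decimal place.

87.0 dB(A)

Incoherent sources combine by intensity addition: L_total = 10·log₁₀(Σ 10^(L_i/10)).
Σ 10^(L/10) = 10^(80/10) + 10^(85/10) + 10^(79/10) = 4.957e+08.
L_total = 10·log₁₀(4.957e+08) = 86.95 dB(A).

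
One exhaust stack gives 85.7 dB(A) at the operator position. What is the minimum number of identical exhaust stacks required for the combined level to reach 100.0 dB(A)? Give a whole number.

27

The shortfall is 100.0 − 85.7 = 14.3 dB, and N units add 10·log₁₀ N, so need 10·log₁₀ N ≥ 14.3.
N ≥ 10^(14.3/10) = 26.915, so N = 27.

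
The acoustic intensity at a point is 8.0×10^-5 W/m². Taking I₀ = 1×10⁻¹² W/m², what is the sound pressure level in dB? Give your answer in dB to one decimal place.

I/I₀ = 8.0×10^-5/10⁻¹² = 8.0×10^7, and L = 10·log₁₀(I/I₀).
L = 10·(0.9031 + 7) = 79.03 dB.

79.0 dB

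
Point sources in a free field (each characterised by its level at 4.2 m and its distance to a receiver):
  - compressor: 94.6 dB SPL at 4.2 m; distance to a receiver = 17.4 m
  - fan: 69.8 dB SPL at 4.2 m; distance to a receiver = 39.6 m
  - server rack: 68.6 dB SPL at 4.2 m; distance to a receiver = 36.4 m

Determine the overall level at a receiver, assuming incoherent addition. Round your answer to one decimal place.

First find each source's level at the receiver (point-source: −20·log₁₀(r/r_ref)), then combine on an intensity basis.
compressor: 94.6 − 20·log₁₀(17.4/4.2) = 94.6 − 12.35 = 82.25 dB SPL.
fan: 69.8 − 20·log₁₀(39.6/4.2) = 69.8 − 19.49 = 50.31 dB SPL.
server rack: 68.6 − 20·log₁₀(36.4/4.2) = 68.6 − 18.76 = 49.84 dB SPL.
Σ 10^(L/10) = 1.682e+08 → L_total = 10·log₁₀(1.682e+08) = 82.26 dB SPL.

82.3 dB SPL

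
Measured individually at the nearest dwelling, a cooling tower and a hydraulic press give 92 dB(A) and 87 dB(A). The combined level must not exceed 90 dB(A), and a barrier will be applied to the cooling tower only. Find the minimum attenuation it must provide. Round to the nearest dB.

5 dB

The untreated sources together contribute 10^(87/10) = 5.012e+08, i.e. 87.00 dB(A).
To meet 90 dB(A) overall, the treated cooling tower may contribute at most 10^(90/10) − 5.012e+08 = 4.988e+08, i.e. 86.98 dB(A).
Required insertion loss = 92 − 86.98 = 5.02 dB.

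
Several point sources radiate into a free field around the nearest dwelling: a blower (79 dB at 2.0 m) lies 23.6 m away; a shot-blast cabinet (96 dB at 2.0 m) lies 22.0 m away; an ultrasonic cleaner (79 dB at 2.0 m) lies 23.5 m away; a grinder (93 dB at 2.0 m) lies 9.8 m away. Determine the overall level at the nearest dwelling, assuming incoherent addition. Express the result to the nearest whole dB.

Apply inverse-square spreading to bring every level to the receiver, then sum 10^(L/10).
blower: 79 − 20·log₁₀(23.6/2.0) = 79 − 21.44 = 57.56 dB.
shot-blast cabinet: 96 − 20·log₁₀(22.0/2.0) = 96 − 20.83 = 75.17 dB.
ultrasonic cleaner: 79 − 20·log₁₀(23.5/2.0) = 79 − 21.40 = 57.60 dB.
grinder: 93 − 20·log₁₀(9.8/2.0) = 93 − 13.80 = 79.20 dB.
Σ 10^(L/10) = 1.171e+08 → L_total = 10·log₁₀(1.171e+08) = 80.69 dB.

81 dB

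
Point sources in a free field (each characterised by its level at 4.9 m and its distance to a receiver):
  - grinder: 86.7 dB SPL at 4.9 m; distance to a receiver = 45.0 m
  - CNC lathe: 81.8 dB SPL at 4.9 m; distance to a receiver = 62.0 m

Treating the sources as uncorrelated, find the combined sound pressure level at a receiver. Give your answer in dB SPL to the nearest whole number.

Propagate each source to the receiver with L = L_ref − 20·log₁₀(r/r_ref), then add intensities.
grinder: 86.7 − 20·log₁₀(45.0/4.9) = 86.7 − 19.26 = 67.44 dB SPL.
CNC lathe: 81.8 − 20·log₁₀(62.0/4.9) = 81.8 − 22.04 = 59.76 dB SPL.
Σ 10^(L/10) = 6.491e+06 → L_total = 10·log₁₀(6.491e+06) = 68.12 dB SPL.

68 dB SPL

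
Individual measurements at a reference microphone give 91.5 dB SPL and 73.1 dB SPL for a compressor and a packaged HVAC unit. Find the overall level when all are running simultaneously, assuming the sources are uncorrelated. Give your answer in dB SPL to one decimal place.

Incoherent sources combine by intensity addition: L_total = 10·log₁₀(Σ 10^(L_i/10)).
Σ 10^(L/10) = 10^(91.5/10) + 10^(73.1/10) = 1.433e+09.
L_total = 10·log₁₀(1.433e+09) = 91.56 dB SPL.

91.6 dB SPL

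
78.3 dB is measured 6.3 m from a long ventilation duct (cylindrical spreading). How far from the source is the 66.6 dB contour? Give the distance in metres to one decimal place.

For a line source L₁ − L₂ = 10·log₁₀(r₂/r₁), so r₂ = r₁·10^((L₁−L₂)/10).
r₂ = 6.3·10^((78.3−66.6)/10) = 6.3·10^(11.7/10) = 93.18 m.

93.2 m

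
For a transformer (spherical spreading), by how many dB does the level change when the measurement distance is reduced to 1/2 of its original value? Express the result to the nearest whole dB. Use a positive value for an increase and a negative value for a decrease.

With spherical spreading the level changes by −20·log₁₀(r₂/r₁).
ΔL = −20·log₁₀(0.5) = +6.02 dB.

+6 dB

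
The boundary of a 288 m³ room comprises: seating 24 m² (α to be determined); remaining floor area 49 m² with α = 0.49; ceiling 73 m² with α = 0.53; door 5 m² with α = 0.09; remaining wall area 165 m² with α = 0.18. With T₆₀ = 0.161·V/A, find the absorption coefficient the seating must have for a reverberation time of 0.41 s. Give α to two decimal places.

0.84

A = 0.161·V/T₆₀ = 0.161·288/0.41 = 113.09 m² sabins.
Absorption from the other surfaces = 49·0.49 + 73·0.53 + 5·0.09 + 165·0.18 = 92.85 m², so the seating must supply 20.24 m² over 24 m².
α = 20.24/24 = 0.843.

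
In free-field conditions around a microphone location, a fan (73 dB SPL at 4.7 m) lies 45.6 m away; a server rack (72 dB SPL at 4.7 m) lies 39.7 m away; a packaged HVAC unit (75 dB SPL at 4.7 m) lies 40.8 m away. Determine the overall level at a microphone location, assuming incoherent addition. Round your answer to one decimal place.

59.3 dB SPL

First find each source's level at the receiver (point-source: −20·log₁₀(r/r_ref)), then combine on an intensity basis.
fan: 73 − 20·log₁₀(45.6/4.7) = 73 − 19.74 = 53.26 dB SPL.
server rack: 72 − 20·log₁₀(39.7/4.7) = 72 − 18.53 = 53.47 dB SPL.
packaged HVAC unit: 75 − 20·log₁₀(40.8/4.7) = 75 − 18.77 = 56.23 dB SPL.
Σ 10^(L/10) = 8.537e+05 → L_total = 10·log₁₀(8.537e+05) = 59.31 dB SPL.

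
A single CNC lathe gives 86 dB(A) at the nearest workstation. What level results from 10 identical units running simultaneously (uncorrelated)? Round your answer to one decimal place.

With 10 equal, uncorrelated contributions the intensity is 10× that of one unit, giving a rise of 10·log₁₀ 10.
L_total = 86 + 10·log₁₀(10) = 86 + 10.000 = 96.00 dB(A).

96.0 dB(A)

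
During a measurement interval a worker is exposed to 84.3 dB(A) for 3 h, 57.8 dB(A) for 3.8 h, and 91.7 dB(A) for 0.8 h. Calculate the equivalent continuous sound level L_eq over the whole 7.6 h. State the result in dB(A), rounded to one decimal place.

84.2 dB(A)

The energy average is taken in the linear domain: L_eq = 10·log₁₀[(Σ tᵢ·10^(Lᵢ/10))/T], T = 7.6 h.
Σ tᵢ·10^(Lᵢ/10) = 3·10^(84.3/10) + 3.8·10^(57.8/10) + 0.8·10^(91.7/10) = 1.993e+09.
L_eq = 10·log₁₀(1.993e+09/7.6) = 84.19 dB(A).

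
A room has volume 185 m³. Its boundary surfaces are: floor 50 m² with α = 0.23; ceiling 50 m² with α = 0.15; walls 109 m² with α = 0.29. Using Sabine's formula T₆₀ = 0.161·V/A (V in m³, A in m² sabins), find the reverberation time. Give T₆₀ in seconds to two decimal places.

Summing Sᵢαᵢ: 50·0.23 + 50·0.15 + 109·0.29 = 50.61 m².
T₆₀ = 0.161 × 185 / 50.61 = 0.589 s.

0.59 s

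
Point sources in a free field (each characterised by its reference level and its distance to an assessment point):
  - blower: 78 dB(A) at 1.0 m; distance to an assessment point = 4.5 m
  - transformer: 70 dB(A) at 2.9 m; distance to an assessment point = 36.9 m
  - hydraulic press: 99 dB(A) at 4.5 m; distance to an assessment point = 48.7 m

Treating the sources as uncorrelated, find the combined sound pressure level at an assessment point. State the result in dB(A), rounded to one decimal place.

Apply inverse-square spreading to bring every level to the receiver, then sum 10^(L/10).
blower: 78 − 20·log₁₀(4.5/1.0) = 78 − 13.06 = 64.94 dB(A).
transformer: 70 − 20·log₁₀(36.9/2.9) = 70 − 22.09 = 47.91 dB(A).
hydraulic press: 99 − 20·log₁₀(48.7/4.5) = 99 − 20.69 = 78.31 dB(A).
Σ 10^(L/10) = 7.100e+07 → L_total = 10·log₁₀(7.100e+07) = 78.51 dB(A).

78.5 dB(A)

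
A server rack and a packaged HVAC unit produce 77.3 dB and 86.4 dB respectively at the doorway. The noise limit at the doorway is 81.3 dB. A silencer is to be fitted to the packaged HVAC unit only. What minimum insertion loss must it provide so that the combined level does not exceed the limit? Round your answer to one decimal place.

7.3 dB

Fixed contribution from the other source: Σ 10^(L/10) = 10^(77.3/10) = 5.370e+07 (77.30 dB).
The limit corresponds to 10^(81.3/10) = 1.349e+08; subtracting the fixed part leaves 8.119e+07 for the packaged HVAC unit, i.e. 79.10 dB.
Required insertion loss = 86.4 − 79.10 = 7.30 dB.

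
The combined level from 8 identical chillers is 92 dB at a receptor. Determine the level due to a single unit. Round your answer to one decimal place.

83.0 dB

8 equal contributions raise the level by 10·log₁₀ 8 = 9.031 dB, so each unit alone gives 92 − 9.031.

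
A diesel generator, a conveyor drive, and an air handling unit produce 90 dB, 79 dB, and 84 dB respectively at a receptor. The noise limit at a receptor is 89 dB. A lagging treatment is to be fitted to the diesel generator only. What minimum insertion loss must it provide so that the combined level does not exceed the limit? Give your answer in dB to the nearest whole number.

3 dB

Fixed contribution from the other sources: Σ 10^(L/10) = 10^(79/10) + 10^(84/10) = 3.306e+08 (85.19 dB).
To meet 89 dB overall, the treated diesel generator may contribute at most 10^(89/10) − 3.306e+08 = 4.637e+08, i.e. 86.66 dB.
Required insertion loss = 90 − 86.66 = 3.34 dB.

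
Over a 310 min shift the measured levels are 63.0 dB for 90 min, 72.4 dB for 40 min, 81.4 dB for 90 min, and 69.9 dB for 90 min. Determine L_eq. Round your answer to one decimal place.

76.6 dB

The energy average is taken in the linear domain: L_eq = 10·log₁₀[(Σ tᵢ·10^(Lᵢ/10))/T], T = 310 min.
Σ tᵢ·10^(Lᵢ/10) = 90·10^(63.0/10) + 40·10^(72.4/10) + 90·10^(81.4/10) + 90·10^(69.9/10) = 1.418e+10.
L_eq = 10·log₁₀(1.418e+10/310) = 76.60 dB.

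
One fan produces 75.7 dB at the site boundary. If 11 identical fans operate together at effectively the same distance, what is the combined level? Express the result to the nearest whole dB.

N identical incoherent sources raise the level by 10·log₁₀ N.
L_total = 75.7 + 10·log₁₀(11) = 75.7 + 10.414 = 86.11 dB.

86 dB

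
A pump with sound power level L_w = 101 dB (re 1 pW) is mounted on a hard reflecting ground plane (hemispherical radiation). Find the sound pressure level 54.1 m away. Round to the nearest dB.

The power spreads over a hemisphere of area 2π·r², so L_p = L_w − 10·log₁₀(2π·r²).
2π·r² = 1.839e+04 m², 10·log₁₀ of that is 42.646 dB.
L_p = 101 − 42.646 = 58.35 dB.

58 dB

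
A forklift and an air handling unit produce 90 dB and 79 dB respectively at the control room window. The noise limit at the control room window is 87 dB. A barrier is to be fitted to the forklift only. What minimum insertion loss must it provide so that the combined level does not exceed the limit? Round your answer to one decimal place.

Everything except the forklift sums to 10^(79/10) = 7.943e+07 in linear terms, 79.00 dB.
To meet 87 dB overall, the treated forklift may contribute at most 10^(87/10) − 7.943e+07 = 4.218e+08, i.e. 86.25 dB.
So the forklift must be reduced from 90 to 86.25 dB: IL = 3.75 dB.

3.7 dB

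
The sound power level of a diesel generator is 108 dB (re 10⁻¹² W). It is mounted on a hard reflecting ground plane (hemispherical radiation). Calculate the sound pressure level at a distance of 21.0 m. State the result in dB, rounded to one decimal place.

Free-field hemispherical radiation: L_p = L_w − 10·log₁₀(2π·r²), r = 21.0 m.
2π·r² = 2771 m², 10·log₁₀ of that is 34.426 dB.
L_p = 108 − 34.426 = 73.57 dB.

73.6 dB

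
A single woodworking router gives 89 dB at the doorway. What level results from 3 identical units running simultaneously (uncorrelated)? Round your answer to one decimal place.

93.8 dB

With 3 equal, uncorrelated contributions the intensity is 3× that of one unit, giving a rise of 10·log₁₀ 3.
L_total = 89 + 10·log₁₀(3) = 89 + 4.771 = 93.77 dB.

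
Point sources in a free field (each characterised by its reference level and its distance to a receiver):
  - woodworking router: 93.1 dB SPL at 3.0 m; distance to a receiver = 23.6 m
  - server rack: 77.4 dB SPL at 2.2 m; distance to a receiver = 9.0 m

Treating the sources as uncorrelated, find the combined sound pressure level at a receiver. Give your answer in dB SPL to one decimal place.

Propagate each source to the receiver with L = L_ref − 20·log₁₀(r/r_ref), then add intensities.
woodworking router: 93.1 − 20·log₁₀(23.6/3.0) = 93.1 − 17.92 = 75.18 dB SPL.
server rack: 77.4 − 20·log₁₀(9.0/2.2) = 77.4 − 12.24 = 65.16 dB SPL.
Σ 10^(L/10) = 3.628e+07 → L_total = 10·log₁₀(3.628e+07) = 75.60 dB SPL.

75.6 dB SPL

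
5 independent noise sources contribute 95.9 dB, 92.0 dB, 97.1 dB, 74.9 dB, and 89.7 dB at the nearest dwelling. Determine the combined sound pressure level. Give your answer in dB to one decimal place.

100.6 dB

For uncorrelated sources the intensities add, so convert each level to linear form, sum, and take 10·log₁₀ of the total.
Σ 10^(L/10) = 10^(95.9/10) + 10^(92.0/10) + 10^(97.1/10) + 10^(74.9/10) + 10^(89.7/10) = 1.157e+10.
L_total = 10·log₁₀(1.157e+10) = 100.63 dB.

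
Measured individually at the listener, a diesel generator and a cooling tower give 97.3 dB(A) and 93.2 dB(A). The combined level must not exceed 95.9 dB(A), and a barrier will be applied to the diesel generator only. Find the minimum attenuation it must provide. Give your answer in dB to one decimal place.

4.7 dB

Fixed contribution from the other source: Σ 10^(L/10) = 10^(93.2/10) = 2.089e+09 (93.20 dB(A)).
To meet 95.9 dB(A) overall, the treated diesel generator may contribute at most 10^(95.9/10) − 2.089e+09 = 1.801e+09, i.e. 92.56 dB(A).
So the diesel generator must be reduced from 97.3 to 92.56 dB(A): IL = 4.74 dB.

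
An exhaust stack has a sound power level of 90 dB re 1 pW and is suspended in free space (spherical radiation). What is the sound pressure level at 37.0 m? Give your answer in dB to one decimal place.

The power spreads over a sphere of area 4π·r², so L_p = L_w − 10·log₁₀(4π·r²).
4π·r² = 1.72e+04 m², 10·log₁₀ of that is 42.356 dB.
L_p = 90 − 42.356 = 47.64 dB.

47.6 dB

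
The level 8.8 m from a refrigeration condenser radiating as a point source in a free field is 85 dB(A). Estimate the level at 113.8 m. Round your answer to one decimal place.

For a point source, L₂ = L₁ − 20·log₁₀(r₂/r₁).
L₂ = 85 − 20·log₁₀(113.8/8.8) = 85 − 22.233 = 62.77 dB(A).

62.8 dB(A)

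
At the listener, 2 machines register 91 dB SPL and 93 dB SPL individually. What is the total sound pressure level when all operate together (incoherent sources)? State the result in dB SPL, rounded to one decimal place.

95.1 dB SPL

For uncorrelated sources the intensities add, so convert each level to linear form, sum, and take 10·log₁₀ of the total.
Σ 10^(L/10) = 10^(91/10) + 10^(93/10) = 3.254e+09.
L_total = 10·log₁₀(3.254e+09) = 95.12 dB SPL.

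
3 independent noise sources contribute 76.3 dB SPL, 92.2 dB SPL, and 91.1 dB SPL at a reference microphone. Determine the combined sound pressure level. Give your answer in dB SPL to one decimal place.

94.8 dB SPL

For uncorrelated sources the intensities add, so convert each level to linear form, sum, and take 10·log₁₀ of the total.
Σ 10^(L/10) = 10^(76.3/10) + 10^(92.2/10) + 10^(91.1/10) = 2.990e+09.
L_total = 10·log₁₀(2.990e+09) = 94.76 dB SPL.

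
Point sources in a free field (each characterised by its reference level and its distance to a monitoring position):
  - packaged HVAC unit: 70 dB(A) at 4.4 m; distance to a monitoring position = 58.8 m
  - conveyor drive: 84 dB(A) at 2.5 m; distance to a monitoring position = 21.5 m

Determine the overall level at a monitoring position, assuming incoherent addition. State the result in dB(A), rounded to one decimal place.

First find each source's level at the receiver (point-source: −20·log₁₀(r/r_ref)), then combine on an intensity basis.
packaged HVAC unit: 70 − 20·log₁₀(58.8/4.4) = 70 − 22.52 = 47.48 dB(A).
conveyor drive: 84 − 20·log₁₀(21.5/2.5) = 84 − 18.69 = 65.31 dB(A).
Σ 10^(L/10) = 3.452e+06 → L_total = 10·log₁₀(3.452e+06) = 65.38 dB(A).

65.4 dB(A)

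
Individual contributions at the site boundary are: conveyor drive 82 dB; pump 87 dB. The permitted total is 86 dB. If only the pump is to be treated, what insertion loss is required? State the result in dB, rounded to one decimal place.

3.2 dB

The untreated sources together contribute 10^(82/10) = 1.585e+08, i.e. 82.00 dB.
To meet 86 dB overall, the treated pump may contribute at most 10^(86/10) − 1.585e+08 = 2.396e+08, i.e. 83.80 dB.
So the pump must be reduced from 87 to 83.80 dB: IL = 3.20 dB.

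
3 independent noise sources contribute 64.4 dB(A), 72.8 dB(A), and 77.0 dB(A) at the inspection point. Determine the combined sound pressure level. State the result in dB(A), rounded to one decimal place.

Incoherent sources combine by intensity addition: L_total = 10·log₁₀(Σ 10^(L_i/10)).
Σ 10^(L/10) = 10^(64.4/10) + 10^(72.8/10) + 10^(77.0/10) = 7.193e+07.
L_total = 10·log₁₀(7.193e+07) = 78.57 dB(A).

78.6 dB(A)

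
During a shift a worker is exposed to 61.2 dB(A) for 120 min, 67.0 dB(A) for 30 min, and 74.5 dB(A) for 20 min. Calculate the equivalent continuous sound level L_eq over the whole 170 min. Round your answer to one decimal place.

L_eq = 10·log₁₀[(1/T)·Σ tᵢ·10^(Lᵢ/10)] with T = 170 min.
Σ tᵢ·10^(Lᵢ/10) = 120·10^(61.2/10) + 30·10^(67.0/10) + 20·10^(74.5/10) = 8.722e+08.
L_eq = 10·log₁₀(8.722e+08/170) = 67.10 dB(A).

67.1 dB(A)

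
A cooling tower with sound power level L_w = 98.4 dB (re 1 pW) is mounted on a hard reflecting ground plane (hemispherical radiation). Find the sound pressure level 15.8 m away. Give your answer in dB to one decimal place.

L_p = L_w − 10·log₁₀(2π·r²) with r = 15.8 m.
2π·r² = 1569 m², 10·log₁₀ of that is 31.955 dB.
L_p = 98.4 − 31.955 = 66.45 dB.

66.4 dB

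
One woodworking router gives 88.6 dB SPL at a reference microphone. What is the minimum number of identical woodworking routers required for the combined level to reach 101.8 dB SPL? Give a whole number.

21

N identical sources give L₁ + 10·log₁₀ N, so require 10·log₁₀ N ≥ 101.8 − 88.6 = 13.2 dB.
N ≥ 10^(13.2/10) = 20.893, so N = 21.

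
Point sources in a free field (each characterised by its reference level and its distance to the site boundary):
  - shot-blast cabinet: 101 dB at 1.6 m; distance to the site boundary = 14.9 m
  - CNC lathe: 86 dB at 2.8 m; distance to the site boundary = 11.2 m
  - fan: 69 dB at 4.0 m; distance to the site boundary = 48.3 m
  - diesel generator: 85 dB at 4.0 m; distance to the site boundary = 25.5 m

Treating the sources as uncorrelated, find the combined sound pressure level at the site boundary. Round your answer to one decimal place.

Apply inverse-square spreading to bring every level to the receiver, then sum 10^(L/10).
shot-blast cabinet: 101 − 20·log₁₀(14.9/1.6) = 101 − 19.38 = 81.62 dB.
CNC lathe: 86 − 20·log₁₀(11.2/2.8) = 86 − 12.04 = 73.96 dB.
fan: 69 − 20·log₁₀(48.3/4.0) = 69 − 21.64 = 47.36 dB.
diesel generator: 85 − 20·log₁₀(25.5/4.0) = 85 − 16.09 = 68.91 dB.
Σ 10^(L/10) = 1.779e+08 → L_total = 10·log₁₀(1.779e+08) = 82.50 dB.

82.5 dB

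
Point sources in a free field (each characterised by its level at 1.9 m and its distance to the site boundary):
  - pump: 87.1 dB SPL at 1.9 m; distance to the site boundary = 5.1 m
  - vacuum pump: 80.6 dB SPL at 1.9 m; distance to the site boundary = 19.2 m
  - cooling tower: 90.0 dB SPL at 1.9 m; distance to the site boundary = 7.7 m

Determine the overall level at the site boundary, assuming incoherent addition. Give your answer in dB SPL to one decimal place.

First find each source's level at the receiver (point-source: −20·log₁₀(r/r_ref)), then combine on an intensity basis.
pump: 87.1 − 20·log₁₀(5.1/1.9) = 87.1 − 8.58 = 78.52 dB SPL.
vacuum pump: 80.6 − 20·log₁₀(19.2/1.9) = 80.6 − 20.09 = 60.51 dB SPL.
cooling tower: 90.0 − 20·log₁₀(7.7/1.9) = 90.0 − 12.15 = 77.85 dB SPL.
Σ 10^(L/10) = 1.332e+08 → L_total = 10·log₁₀(1.332e+08) = 81.24 dB SPL.

81.2 dB SPL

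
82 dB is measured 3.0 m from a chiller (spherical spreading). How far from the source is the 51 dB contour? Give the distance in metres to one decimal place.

For a point source L₁ − L₂ = 20·log₁₀(r₂/r₁), so r₂ = r₁·10^((L₁−L₂)/20).
r₂ = 3.0·10^((82−51)/20) = 3.0·10^(31.0/20) = 106.44 m.

106.4 m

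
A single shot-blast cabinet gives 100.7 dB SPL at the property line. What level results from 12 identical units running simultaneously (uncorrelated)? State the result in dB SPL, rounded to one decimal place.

L_total = L₁ + 10·log₁₀ N for N identical incoherent sources.
L_total = 100.7 + 10·log₁₀(12) = 100.7 + 10.792 = 111.49 dB SPL.

111.5 dB SPL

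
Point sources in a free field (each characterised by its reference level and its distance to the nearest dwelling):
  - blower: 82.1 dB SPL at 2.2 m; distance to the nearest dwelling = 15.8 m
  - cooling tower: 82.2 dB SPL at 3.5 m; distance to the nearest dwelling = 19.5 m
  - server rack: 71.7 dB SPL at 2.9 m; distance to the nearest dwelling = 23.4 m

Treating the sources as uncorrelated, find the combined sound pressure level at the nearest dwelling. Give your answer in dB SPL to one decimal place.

Apply inverse-square spreading to bring every level to the receiver, then sum 10^(L/10).
blower: 82.1 − 20·log₁₀(15.8/2.2) = 82.1 − 17.12 = 64.98 dB SPL.
cooling tower: 82.2 − 20·log₁₀(19.5/3.5) = 82.2 − 14.92 = 67.28 dB SPL.
server rack: 71.7 − 20·log₁₀(23.4/2.9) = 71.7 − 18.14 = 53.56 dB SPL.
Σ 10^(L/10) = 8.718e+06 → L_total = 10·log₁₀(8.718e+06) = 69.40 dB SPL.

69.4 dB SPL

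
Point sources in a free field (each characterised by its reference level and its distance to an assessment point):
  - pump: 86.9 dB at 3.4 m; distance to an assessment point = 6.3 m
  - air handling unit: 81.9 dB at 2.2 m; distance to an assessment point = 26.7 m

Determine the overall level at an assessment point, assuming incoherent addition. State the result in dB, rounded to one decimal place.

First find each source's level at the receiver (point-source: −20·log₁₀(r/r_ref)), then combine on an intensity basis.
pump: 86.9 − 20·log₁₀(6.3/3.4) = 86.9 − 5.36 = 81.54 dB.
air handling unit: 81.9 − 20·log₁₀(26.7/2.2) = 81.9 − 21.68 = 60.22 dB.
Σ 10^(L/10) = 1.437e+08 → L_total = 10·log₁₀(1.437e+08) = 81.57 dB.

81.6 dB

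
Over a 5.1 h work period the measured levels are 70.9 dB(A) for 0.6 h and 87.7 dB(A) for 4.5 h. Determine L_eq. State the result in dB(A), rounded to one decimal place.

87.2 dB(A)

Weight each interval's intensity by its duration and average over T = 5.1 h:
Σ tᵢ·10^(Lᵢ/10) = 0.6·10^(70.9/10) + 4.5·10^(87.7/10) = 2.657e+09.
L_eq = 10·log₁₀(2.657e+09/5.1) = 87.17 dB(A).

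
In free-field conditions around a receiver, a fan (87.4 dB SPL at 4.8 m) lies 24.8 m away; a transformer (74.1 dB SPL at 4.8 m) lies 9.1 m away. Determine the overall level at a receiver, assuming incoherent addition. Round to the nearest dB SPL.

74 dB SPL

First find each source's level at the receiver (point-source: −20·log₁₀(r/r_ref)), then combine on an intensity basis.
fan: 87.4 − 20·log₁₀(24.8/4.8) = 87.4 − 14.26 = 73.14 dB SPL.
transformer: 74.1 − 20·log₁₀(9.1/4.8) = 74.1 − 5.56 = 68.54 dB SPL.
Σ 10^(L/10) = 2.774e+07 → L_total = 10·log₁₀(2.774e+07) = 74.43 dB SPL.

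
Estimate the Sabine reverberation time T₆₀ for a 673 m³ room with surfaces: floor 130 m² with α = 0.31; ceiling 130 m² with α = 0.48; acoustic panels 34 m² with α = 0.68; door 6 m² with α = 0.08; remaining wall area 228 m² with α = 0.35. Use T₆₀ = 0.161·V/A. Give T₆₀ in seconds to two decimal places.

0.53 s

Total absorption A = 130·0.31 + 130·0.48 + 34·0.68 + 6·0.08 + 228·0.35 = 206.10 m² sabins.
T₆₀ = 0.161 × 673 / 206.10 = 0.526 s.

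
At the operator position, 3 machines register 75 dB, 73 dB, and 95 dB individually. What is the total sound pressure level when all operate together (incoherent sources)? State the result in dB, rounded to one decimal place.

For uncorrelated sources the intensities add, so convert each level to linear form, sum, and take 10·log₁₀ of the total.
Σ 10^(L/10) = 10^(75/10) + 10^(73/10) + 10^(95/10) = 3.214e+09.
L_total = 10·log₁₀(3.214e+09) = 95.07 dB.

95.1 dB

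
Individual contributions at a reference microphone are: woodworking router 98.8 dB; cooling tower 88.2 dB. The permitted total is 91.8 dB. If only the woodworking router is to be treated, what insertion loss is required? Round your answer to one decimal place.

9.5 dB

Everything except the woodworking router sums to 10^(88.2/10) = 6.607e+08 in linear terms, 88.20 dB.
To meet 91.8 dB overall, the treated woodworking router may contribute at most 10^(91.8/10) − 6.607e+08 = 8.529e+08, i.e. 89.31 dB.
Required insertion loss = 98.8 − 89.31 = 9.49 dB.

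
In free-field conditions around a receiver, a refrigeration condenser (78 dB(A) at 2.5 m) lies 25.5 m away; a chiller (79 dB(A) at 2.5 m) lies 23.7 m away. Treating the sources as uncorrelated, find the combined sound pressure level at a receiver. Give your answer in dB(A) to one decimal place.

61.7 dB(A)

Apply inverse-square spreading to bring every level to the receiver, then sum 10^(L/10).
refrigeration condenser: 78 − 20·log₁₀(25.5/2.5) = 78 − 20.17 = 57.83 dB(A).
chiller: 79 − 20·log₁₀(23.7/2.5) = 79 − 19.54 = 59.46 dB(A).
Σ 10^(L/10) = 1.490e+06 → L_total = 10·log₁₀(1.490e+06) = 61.73 dB(A).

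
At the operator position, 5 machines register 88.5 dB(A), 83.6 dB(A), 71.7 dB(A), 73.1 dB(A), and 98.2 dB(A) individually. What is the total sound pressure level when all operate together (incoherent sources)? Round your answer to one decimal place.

98.8 dB(A)

For uncorrelated sources the intensities add, so convert each level to linear form, sum, and take 10·log₁₀ of the total.
Σ 10^(L/10) = 10^(88.5/10) + 10^(83.6/10) + 10^(71.7/10) + 10^(73.1/10) + 10^(98.2/10) = 7.579e+09.
L_total = 10·log₁₀(7.579e+09) = 98.80 dB(A).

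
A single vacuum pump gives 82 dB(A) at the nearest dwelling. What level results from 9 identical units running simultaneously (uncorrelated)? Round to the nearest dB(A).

L_total = L₁ + 10·log₁₀ N for N identical incoherent sources.
L_total = 82 + 10·log₁₀(9) = 82 + 9.542 = 91.54 dB(A).

92 dB(A)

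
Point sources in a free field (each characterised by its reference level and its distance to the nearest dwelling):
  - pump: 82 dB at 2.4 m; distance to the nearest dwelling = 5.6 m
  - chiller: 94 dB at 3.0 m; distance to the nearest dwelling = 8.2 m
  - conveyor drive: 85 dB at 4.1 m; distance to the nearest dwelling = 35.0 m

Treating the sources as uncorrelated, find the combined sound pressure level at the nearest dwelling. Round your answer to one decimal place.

Apply inverse-square spreading to bring every level to the receiver, then sum 10^(L/10).
pump: 82 − 20·log₁₀(5.6/2.4) = 82 − 7.36 = 74.64 dB.
chiller: 94 − 20·log₁₀(8.2/3.0) = 94 − 8.73 = 85.27 dB.
conveyor drive: 85 − 20·log₁₀(35.0/4.1) = 85 − 18.63 = 66.37 dB.
Σ 10^(L/10) = 3.697e+08 → L_total = 10·log₁₀(3.697e+08) = 85.68 dB.

85.7 dB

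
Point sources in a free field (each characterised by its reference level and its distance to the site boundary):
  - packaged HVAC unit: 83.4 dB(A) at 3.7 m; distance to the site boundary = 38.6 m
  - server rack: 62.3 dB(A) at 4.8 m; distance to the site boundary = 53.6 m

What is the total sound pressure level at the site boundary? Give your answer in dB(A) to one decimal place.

First find each source's level at the receiver (point-source: −20·log₁₀(r/r_ref)), then combine on an intensity basis.
packaged HVAC unit: 83.4 − 20·log₁₀(38.6/3.7) = 83.4 − 20.37 = 63.03 dB(A).
server rack: 62.3 − 20·log₁₀(53.6/4.8) = 62.3 − 20.96 = 41.34 dB(A).
Σ 10^(L/10) = 2.024e+06 → L_total = 10·log₁₀(2.024e+06) = 63.06 dB(A).

63.1 dB(A)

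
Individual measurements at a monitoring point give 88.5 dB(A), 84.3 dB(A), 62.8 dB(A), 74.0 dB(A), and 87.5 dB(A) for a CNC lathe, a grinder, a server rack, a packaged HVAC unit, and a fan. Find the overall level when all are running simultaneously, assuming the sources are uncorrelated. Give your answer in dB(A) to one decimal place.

91.9 dB(A)

For uncorrelated sources the intensities add, so convert each level to linear form, sum, and take 10·log₁₀ of the total.
Σ 10^(L/10) = 10^(88.5/10) + 10^(84.3/10) + 10^(62.8/10) + 10^(74.0/10) + 10^(87.5/10) = 1.566e+09.
L_total = 10·log₁₀(1.566e+09) = 91.95 dB(A).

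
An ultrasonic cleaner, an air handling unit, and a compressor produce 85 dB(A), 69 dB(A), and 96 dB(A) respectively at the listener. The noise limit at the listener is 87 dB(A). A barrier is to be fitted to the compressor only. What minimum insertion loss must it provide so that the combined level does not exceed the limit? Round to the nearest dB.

Fixed contribution from the other sources: Σ 10^(L/10) = 10^(85/10) + 10^(69/10) = 3.242e+08 (85.11 dB(A)).
The limit corresponds to 10^(87/10) = 5.012e+08; subtracting the fixed part leaves 1.770e+08 for the compressor, i.e. 82.48 dB(A).
Required insertion loss = 96 − 82.48 = 13.52 dB.

14 dB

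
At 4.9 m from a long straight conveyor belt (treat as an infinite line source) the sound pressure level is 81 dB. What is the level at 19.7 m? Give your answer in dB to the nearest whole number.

75 dB

For a line source, L₂ = L₁ − 10·log₁₀(r₂/r₁).
L₂ = 81 − 10·log₁₀(19.7/4.9) = 81 − 6.043 = 74.96 dB.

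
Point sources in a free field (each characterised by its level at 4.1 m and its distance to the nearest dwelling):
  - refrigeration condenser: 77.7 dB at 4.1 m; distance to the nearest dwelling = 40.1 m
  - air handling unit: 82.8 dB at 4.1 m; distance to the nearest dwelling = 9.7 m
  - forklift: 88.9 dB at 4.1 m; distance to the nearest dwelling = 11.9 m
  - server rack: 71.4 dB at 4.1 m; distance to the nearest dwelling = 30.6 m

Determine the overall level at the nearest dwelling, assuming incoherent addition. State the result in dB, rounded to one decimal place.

Propagate each source to the receiver with L = L_ref − 20·log₁₀(r/r_ref), then add intensities.
refrigeration condenser: 77.7 − 20·log₁₀(40.1/4.1) = 77.7 − 19.81 = 57.89 dB.
air handling unit: 82.8 − 20·log₁₀(9.7/4.1) = 82.8 − 7.48 = 75.32 dB.
forklift: 88.9 − 20·log₁₀(11.9/4.1) = 88.9 − 9.26 = 79.64 dB.
server rack: 71.4 − 20·log₁₀(30.6/4.1) = 71.4 − 17.46 = 53.94 dB.
Σ 10^(L/10) = 1.271e+08 → L_total = 10·log₁₀(1.271e+08) = 81.04 dB.

81.0 dB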